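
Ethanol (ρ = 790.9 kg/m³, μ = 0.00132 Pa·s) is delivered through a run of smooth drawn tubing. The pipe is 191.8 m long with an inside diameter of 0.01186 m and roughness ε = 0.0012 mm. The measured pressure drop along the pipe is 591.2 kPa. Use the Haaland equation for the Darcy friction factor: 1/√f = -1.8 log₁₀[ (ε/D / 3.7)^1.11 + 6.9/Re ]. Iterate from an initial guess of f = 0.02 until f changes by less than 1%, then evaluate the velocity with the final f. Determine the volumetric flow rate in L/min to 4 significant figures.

Q ≈ 11.82 L/min

Rearranging Darcy-Weisbach: V = √(2·ΔP·D/(f·L·ρ)). With ε/D = 1.2e-06/0.01186 = 0.000101, iterate starting from f = 0.02:
  f = 0.02 → V = √(2·5.912e+05·0.01186/(0.02·191.8·790.9)) = 2.15 m/s; Re = ρVD/μ = 1.528e+04; f → 0.02772
  f = 0.02772 → V = 1.826 m/s; Re = 1.298e+04; f → 0.02891
  f = 0.02891 → V = 1.788 m/s; Re = 1.271e+04; f → 0.02907
Converged (Δf/f < 1%). With the final f = 0.02907: V = √(2·5.912e+05·0.01186/(0.02907·191.8·790.9)) = 1.783 m/s.
Q = V·A = 1.783·(π/4·0.01186²) = 0.000197 m³/s = 11.82 L/min.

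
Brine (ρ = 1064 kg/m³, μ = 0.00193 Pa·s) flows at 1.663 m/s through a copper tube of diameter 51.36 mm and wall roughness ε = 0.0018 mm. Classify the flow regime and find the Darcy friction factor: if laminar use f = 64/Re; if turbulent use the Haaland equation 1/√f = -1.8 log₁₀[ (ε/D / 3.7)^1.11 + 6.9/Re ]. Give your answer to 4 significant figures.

Re = ρVD/μ = 1064·1.663·0.05136/0.00193 = 4.709e+04.
Re > 4000 → turbulent. ε/D = 1.8e-06/0.05136 = 3.5e-05; Haaland: 1/√f = -1.8 log₁₀[2.65e-06 + 0.000147] = 6.887, so f = 0.02108.

f ≈ 0.02108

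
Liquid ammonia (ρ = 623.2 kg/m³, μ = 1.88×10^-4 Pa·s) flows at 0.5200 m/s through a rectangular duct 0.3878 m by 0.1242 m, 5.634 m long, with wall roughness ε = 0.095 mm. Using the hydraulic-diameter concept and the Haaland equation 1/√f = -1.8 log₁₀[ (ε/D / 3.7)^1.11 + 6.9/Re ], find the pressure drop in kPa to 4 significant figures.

Hydraulic diameter D_h = 4A/P = 4·(0.3878·0.1242)/(2·(0.3878+0.1242)) = 0.1927/1.024 = 0.1881 m.
Re = ρVD_h/μ = 623.2·0.52·0.1881/0.000188 = 3.243e+05.
ε/D_h = 9.5e-05/0.1881 = 0.000505; Haaland gives 1/√f = -1.8 log₁₀[5.13e-05+2.13e-05] = 7.451, so f = 0.01801.
ΔP = f(L/D_h)(ρV²/2) = 0.01801·5.634/0.1881·84.26 = 45.45 Pa.
ΔP = 0.04545 kPa.

ΔP ≈ 0.04545 kPa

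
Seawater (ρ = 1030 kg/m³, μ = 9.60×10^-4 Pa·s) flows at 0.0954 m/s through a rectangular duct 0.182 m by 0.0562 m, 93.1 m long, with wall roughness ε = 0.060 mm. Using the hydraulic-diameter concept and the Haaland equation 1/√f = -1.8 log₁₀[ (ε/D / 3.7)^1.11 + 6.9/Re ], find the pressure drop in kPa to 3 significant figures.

ΔP ≈ 0.167 kPa

Hydraulic diameter D_h = 4A/P = 4·(0.182·0.0562)/(2·(0.182+0.0562)) = 0.04091/0.4764 = 0.08588 m.
Re = ρVD_h/μ = 1030·0.0954·0.08588/0.00096 = 8790.
ε/D_h = 6e-05/0.08588 = 0.000699; Haaland gives 1/√f = -1.8 log₁₀[7.35e-05+0.000785] = 5.519, so f = 0.03283.
ΔP = f(L/D_h)(ρV²/2) = 0.03283·93.1/0.08588·4.687 = 166.8 Pa.
ΔP = 0.167 kPa.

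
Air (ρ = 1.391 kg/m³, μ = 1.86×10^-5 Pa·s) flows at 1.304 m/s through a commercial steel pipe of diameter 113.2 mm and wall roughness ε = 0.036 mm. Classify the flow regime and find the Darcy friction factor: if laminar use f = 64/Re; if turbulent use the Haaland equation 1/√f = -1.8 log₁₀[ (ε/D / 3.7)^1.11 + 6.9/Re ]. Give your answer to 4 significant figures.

f ≈ 0.03046

Re = ρVD/μ = 1.391·1.304·0.1132/1.86e-05 = 1.104e+04.
Re > 4000 → turbulent. ε/D = 3.6e-05/0.1132 = 0.000318; Haaland: 1/√f = -1.8 log₁₀[3.07e-05 + 0.000625] = 5.73, so f = 0.03046.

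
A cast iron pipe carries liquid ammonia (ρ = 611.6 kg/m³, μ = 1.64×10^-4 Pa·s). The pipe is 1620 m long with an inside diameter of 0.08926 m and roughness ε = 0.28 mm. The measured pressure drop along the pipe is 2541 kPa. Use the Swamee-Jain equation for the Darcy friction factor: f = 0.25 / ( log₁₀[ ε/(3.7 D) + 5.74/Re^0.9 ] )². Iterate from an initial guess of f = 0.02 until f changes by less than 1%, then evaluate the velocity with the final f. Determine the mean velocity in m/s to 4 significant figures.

V ≈ 4.145 m/s

Rearranging Darcy-Weisbach: V = √(2·ΔP·D/(f·L·ρ)). With ε/D = 0.00028/0.08926 = 0.00314, iterate starting from f = 0.02:
  f = 0.02 → V = √(2·2.541e+06·0.08926/(0.02·1620·611.6)) = 4.785 m/s; Re = ρVD/μ = 1.593e+06; f → 0.02663
  f = 0.02663 → V = 4.147 m/s; Re = 1.38e+06; f → 0.02665
Converged (Δf/f < 1%). With the final f = 0.02665: V = √(2·2.541e+06·0.08926/(0.02665·1620·611.6)) = 4.145 m/s.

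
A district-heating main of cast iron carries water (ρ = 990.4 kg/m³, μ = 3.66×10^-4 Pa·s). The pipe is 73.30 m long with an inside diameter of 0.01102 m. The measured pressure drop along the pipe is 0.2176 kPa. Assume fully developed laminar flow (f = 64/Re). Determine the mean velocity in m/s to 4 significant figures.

V ≈ 0.03078 m/s

For laminar flow, f = 64/Re with Re = ρVD/μ, so Darcy-Weisbach reduces to ΔP = 32μLV/D². Solving for V: V = ΔP·D²/(32μL) = 217.6·(0.01102)²/(32·0.000366·73.3) = 0.03078 m/s.
Check: Re = ρVD/μ = 990.4·0.03078·0.01102/0.000366 = 917.9 < 2300, so the laminar assumption holds.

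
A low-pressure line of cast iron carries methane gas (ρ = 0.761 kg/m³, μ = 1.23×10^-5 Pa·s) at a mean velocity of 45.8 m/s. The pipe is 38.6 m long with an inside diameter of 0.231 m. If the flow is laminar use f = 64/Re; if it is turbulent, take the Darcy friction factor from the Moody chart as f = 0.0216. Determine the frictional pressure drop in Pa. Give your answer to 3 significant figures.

Reynolds number Re = ρVD/μ = 0.761 · 45.8 · 0.231 / 1.23e-05 = 6.546e+05.
Re > 4000 → turbulent; use the Moody-chart value f = 0.0216.
Darcy-Weisbach: ΔP = f(L/D)(ρV²/2) = 0.0216·(38.6/0.231)·(0.761·45.8²/2) = 0.0216·167.1·798.2 = 2881 Pa.

ΔP ≈ 2880 Pa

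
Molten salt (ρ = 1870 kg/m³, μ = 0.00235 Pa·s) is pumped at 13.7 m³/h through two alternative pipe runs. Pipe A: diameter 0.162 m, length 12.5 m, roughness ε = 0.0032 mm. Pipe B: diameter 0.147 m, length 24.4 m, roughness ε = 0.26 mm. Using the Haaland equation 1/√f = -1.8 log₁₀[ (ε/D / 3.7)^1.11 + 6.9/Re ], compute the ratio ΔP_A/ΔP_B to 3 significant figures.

ΔP_A/ΔP_B ≈ 0.279

Pipe A: V = Q/A = 0.003806/0.02061 = 0.1846 m/s; Re = 2.38e+04; ε/D = 1.98e-05; Haaland → f = 0.02469; ΔP_A = f(L/D)(ρV²/2) = 60.72 Pa.
Pipe B: V = Q/A = 0.003806/0.01697 = 0.2242 m/s; Re = 2.623e+04; ε/D = 0.00177; Haaland → f = 0.02786; ΔP_B = f(L/D)(ρV²/2) = 217.4 Pa.
ΔP_A/ΔP_B = 60.72/217.4 = 0.279.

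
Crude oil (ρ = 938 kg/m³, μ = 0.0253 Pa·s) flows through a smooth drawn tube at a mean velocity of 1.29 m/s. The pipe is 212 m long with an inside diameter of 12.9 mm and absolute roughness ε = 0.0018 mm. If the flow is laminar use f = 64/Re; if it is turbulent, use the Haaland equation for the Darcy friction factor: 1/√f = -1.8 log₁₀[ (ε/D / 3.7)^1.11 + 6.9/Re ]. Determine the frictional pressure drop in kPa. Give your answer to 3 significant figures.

ΔP ≈ 1330 kPa

Reynolds number Re = ρVD/μ = 938 · 1.29 · 0.0129 / 0.0253 = 617.
Re < 2300 → laminar flow, so f = 64/Re = 64/617 = 0.1037 (the turbulent correlation is not needed).
Darcy-Weisbach: ΔP = f(L/D)(ρV²/2) = 0.1037·(212/0.0129)·(938·1.29²/2) = 0.1037·1.643e+04·780.5 = 1.331e+06 Pa.
ΔP = 1.331e+06 Pa = 1330 kPa.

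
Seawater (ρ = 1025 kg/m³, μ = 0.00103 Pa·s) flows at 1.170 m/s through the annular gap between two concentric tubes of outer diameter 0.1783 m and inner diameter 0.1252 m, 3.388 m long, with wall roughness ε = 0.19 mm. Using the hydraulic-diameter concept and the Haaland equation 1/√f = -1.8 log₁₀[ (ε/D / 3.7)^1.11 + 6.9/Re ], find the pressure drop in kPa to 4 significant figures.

Hydraulic diameter D_h = 4A/P = D_o - D_i = 0.1783 - 0.1252 = 0.0531 m.
Re = ρVD_h/μ = 1025·1.17·0.0531/0.00103 = 6.183e+04.
ε/D_h = 0.00019/0.0531 = 0.00358; Haaland gives 1/√f = -1.8 log₁₀[0.000451+0.000112] = 5.85, so f = 0.02922.
ΔP = f(L/D_h)(ρV²/2) = 0.02922·3.388/0.0531·701.6 = 1308 Pa.
ΔP = 1.308 kPa.

ΔP ≈ 1.308 kPa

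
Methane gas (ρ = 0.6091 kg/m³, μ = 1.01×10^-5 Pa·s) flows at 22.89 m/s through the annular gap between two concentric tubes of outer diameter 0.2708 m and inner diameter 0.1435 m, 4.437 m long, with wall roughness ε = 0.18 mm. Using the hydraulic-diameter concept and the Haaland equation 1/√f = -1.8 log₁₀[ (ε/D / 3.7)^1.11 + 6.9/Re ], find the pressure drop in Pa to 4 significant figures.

Hydraulic diameter D_h = 4A/P = D_o - D_i = 0.2708 - 0.1435 = 0.1273 m.
Re = ρVD_h/μ = 0.6091·22.89·0.1273/1.01e-05 = 1.757e+05.
ε/D_h = 0.00018/0.1273 = 0.00141; Haaland gives 1/√f = -1.8 log₁₀[0.000161+3.93e-05] = 6.658, so f = 0.02256.
ΔP = f(L/D_h)(ρV²/2) = 0.02256·4.437/0.1273·159.6 = 125.5 Pa.

ΔP ≈ 125.5 Pa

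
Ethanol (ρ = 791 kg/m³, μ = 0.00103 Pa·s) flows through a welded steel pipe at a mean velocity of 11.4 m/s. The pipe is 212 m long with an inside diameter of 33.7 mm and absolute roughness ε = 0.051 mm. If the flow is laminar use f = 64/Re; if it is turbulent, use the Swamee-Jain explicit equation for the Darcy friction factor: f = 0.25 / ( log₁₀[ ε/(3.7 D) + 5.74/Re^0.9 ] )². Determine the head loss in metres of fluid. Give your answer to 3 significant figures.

Reynolds number Re = ρVD/μ = 791 · 11.4 · 0.0337 / 0.00103 = 2.95e+05.
Re > 4000 → turbulent. Relative roughness ε/D = 5.1e-05/0.0337 = 0.00151. Swamee-Jain: f = 0.25/(log₁₀[0.00151/3.7 + 5.74/2.95e+05^0.9])² = 0.25/(log₁₀[0.000409 + 6.86e-05])² = 0.25/(-3.321)² = 0.02267.
Darcy-Weisbach: ΔP = f(L/D)(ρV²/2) = 0.02267·(212/0.0337)·(791·11.4²/2) = 0.02267·6291·5.14e+04 = 7.329e+06 Pa.
Head loss h_f = ΔP/(ρg) = 7.329e+06/(791·9.81) = 945 m.

h_f ≈ 945 m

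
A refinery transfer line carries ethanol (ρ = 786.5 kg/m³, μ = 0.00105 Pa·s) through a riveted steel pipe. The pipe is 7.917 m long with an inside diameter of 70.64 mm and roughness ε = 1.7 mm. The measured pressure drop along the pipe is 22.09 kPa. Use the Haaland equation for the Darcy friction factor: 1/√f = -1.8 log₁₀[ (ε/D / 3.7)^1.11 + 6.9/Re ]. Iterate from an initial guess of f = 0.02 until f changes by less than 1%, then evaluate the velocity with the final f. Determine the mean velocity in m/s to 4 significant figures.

Rearranging Darcy-Weisbach: V = √(2·ΔP·D/(f·L·ρ)). With ε/D = 0.0017/0.07064 = 0.0241, iterate starting from f = 0.02:
  f = 0.02 → V = √(2·2.209e+04·0.07064/(0.02·7.917·786.5)) = 5.006 m/s; Re = ρVD/μ = 2.649e+05; f → 0.05251
  f = 0.05251 → V = 3.089 m/s; Re = 1.635e+05; f → 0.05259
Converged (Δf/f < 1%). With the final f = 0.05259: V = √(2·2.209e+04·0.07064/(0.05259·7.917·786.5)) = 3.087 m/s.

V ≈ 3.087 m/s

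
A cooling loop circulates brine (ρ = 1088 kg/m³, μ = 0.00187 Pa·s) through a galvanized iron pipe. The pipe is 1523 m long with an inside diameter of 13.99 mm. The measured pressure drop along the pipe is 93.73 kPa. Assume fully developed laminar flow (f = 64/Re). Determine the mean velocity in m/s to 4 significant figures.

V ≈ 0.2013 m/s

For laminar flow, f = 64/Re with Re = ρVD/μ, so Darcy-Weisbach reduces to ΔP = 32μLV/D². Solving for V: V = ΔP·D²/(32μL) = 9.373e+04·(0.01399)²/(32·0.00187·1523) = 0.2013 m/s.
Check: Re = ρVD/μ = 1088·0.2013·0.01399/0.00187 = 1638 < 2300, so the laminar assumption holds.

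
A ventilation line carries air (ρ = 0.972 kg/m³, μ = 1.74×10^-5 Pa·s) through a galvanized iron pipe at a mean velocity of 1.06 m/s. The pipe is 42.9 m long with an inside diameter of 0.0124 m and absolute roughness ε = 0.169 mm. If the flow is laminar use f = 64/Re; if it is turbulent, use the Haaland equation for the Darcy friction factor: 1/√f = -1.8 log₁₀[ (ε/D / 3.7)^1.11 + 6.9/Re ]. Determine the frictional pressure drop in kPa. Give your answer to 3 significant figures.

Reynolds number Re = ρVD/μ = 0.972 · 1.06 · 0.0124 / 1.74e-05 = 734.3.
Re < 2300 → laminar flow, so f = 64/Re = 64/734.3 = 0.08716 (the turbulent correlation is not needed).
Darcy-Weisbach: ΔP = f(L/D)(ρV²/2) = 0.08716·(42.9/0.0124)·(0.972·1.06²/2) = 0.08716·3460·0.5461 = 164.7 Pa.
ΔP = 164.7 Pa = 0.165 kPa.

ΔP ≈ 0.165 kPa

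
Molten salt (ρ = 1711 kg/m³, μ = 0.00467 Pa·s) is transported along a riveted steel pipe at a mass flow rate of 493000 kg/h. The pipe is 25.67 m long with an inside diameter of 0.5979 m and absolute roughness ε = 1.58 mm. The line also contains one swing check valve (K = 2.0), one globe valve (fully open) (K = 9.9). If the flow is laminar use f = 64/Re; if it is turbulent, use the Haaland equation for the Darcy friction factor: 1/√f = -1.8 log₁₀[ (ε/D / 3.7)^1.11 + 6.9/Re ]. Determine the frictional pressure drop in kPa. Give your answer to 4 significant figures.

ṁ = 493000 kg/h = 493000/3600 = 136.9 kg/s.
A = πD²/4 = π(0.5979)²/4 = 0.2808 m²; mean velocity V = ṁ/(ρA) = 136.9/(1711 · 0.2808) = 0.2851 m/s.
Reynolds number Re = ρVD/μ = 1711 · 0.2851 · 0.5979 / 0.00467 = 6.245e+04.
Re > 4000 → turbulent. Relative roughness ε/D = 0.00158/0.5979 = 0.00264. Haaland: 1/√f = -1.8 log₁₀[(0.00264/3.7)^1.11 + 6.9/6.245e+04] = -1.8 log₁₀[0.000322 + 0.00011] = 6.055, so f = 0.02727.
Total minor-loss coefficient ΣK = 1·2 + 1·9.9 = 11.9.
ΔP = [f·L/D + ΣK]·(ρV²/2) = [0.02727·25.67/0.5979 + 11.9]·(1711·0.2851²/2) = [1.171 + 11.9]·69.52 = 908.7 Pa.
ΔP = 908.7 Pa = 0.9087 kPa.

ΔP ≈ 0.9087 kPa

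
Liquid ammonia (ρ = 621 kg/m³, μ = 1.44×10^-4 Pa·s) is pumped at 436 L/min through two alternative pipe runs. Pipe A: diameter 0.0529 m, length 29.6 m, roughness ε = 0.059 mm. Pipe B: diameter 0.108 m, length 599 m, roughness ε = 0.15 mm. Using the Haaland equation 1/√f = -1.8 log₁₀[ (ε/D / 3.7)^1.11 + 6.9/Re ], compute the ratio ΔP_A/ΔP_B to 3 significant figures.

Pipe A: V = Q/A = 0.007267/0.002198 = 3.306 m/s; Re = 7.543e+05; ε/D = 0.00112; Haaland → f = 0.02053; ΔP_A = f(L/D)(ρV²/2) = 3.9e+04 Pa.
Pipe B: V = Q/A = 0.007267/0.009161 = 0.7932 m/s; Re = 3.694e+05; ε/D = 0.00139; Haaland → f = 0.0219; ΔP_B = f(L/D)(ρV²/2) = 2.374e+04 Pa.
ΔP_A/ΔP_B = 3.9e+04/2.374e+04 = 1.64.

ΔP_A/ΔP_B ≈ 1.64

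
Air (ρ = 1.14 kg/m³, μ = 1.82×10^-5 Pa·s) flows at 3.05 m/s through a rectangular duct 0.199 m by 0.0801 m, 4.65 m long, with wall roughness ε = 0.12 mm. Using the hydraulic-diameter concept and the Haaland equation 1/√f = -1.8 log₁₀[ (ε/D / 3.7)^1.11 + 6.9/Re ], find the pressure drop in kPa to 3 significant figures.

Hydraulic diameter D_h = 4A/P = 4·(0.199·0.0801)/(2·(0.199+0.0801)) = 0.06376/0.5582 = 0.1142 m.
Re = ρVD_h/μ = 1.14·3.05·0.1142/1.82e-05 = 2.182e+04.
ε/D_h = 0.00012/0.1142 = 0.00105; Haaland gives 1/√f = -1.8 log₁₀[0.000116+0.000316] = 6.056, so f = 0.02726.
ΔP = f(L/D_h)(ρV²/2) = 0.02726·4.65/0.1142·5.302 = 5.885 Pa.
ΔP = 0.00588 kPa.

ΔP ≈ 0.00588 kPa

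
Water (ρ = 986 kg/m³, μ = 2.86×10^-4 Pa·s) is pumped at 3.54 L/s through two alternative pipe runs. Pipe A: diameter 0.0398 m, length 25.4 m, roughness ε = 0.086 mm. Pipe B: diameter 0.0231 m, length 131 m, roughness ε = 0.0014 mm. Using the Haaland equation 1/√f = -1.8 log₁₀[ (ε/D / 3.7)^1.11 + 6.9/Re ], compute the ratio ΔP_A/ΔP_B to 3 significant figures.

Pipe A: V = Q/A = 0.00354/0.001244 = 2.845 m/s; Re = 3.904e+05; ε/D = 0.00216; Haaland → f = 0.02435; ΔP_A = f(L/D)(ρV²/2) = 6.202e+04 Pa.
Pipe B: V = Q/A = 0.00354/0.0004191 = 8.447 m/s; Re = 6.727e+05; ε/D = 6.06e-05; Haaland → f = 0.01328; ΔP_B = f(L/D)(ρV²/2) = 2.65e+06 Pa.
ΔP_A/ΔP_B = 6.202e+04/2.65e+06 = 0.0234.

ΔP_A/ΔP_B ≈ 0.0234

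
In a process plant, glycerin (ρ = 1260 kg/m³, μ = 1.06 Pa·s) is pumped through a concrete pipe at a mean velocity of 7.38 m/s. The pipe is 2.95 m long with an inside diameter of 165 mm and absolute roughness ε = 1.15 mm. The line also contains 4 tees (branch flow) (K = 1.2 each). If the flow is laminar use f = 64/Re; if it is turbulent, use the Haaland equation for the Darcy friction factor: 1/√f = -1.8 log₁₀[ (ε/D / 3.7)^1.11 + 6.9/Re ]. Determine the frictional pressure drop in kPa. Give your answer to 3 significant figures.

ΔP ≈ 192 kPa

Reynolds number Re = ρVD/μ = 1260 · 7.38 · 0.165 / 1.06 = 1447.
Re < 2300 → laminar flow, so f = 64/Re = 64/1447 = 0.04422 (the turbulent correlation is not needed).
Total minor-loss coefficient ΣK = 4·1.2 = 4.8.
ΔP = [f·L/D + ΣK]·(ρV²/2) = [0.04422·2.95/0.165 + 4.8]·(1260·7.38²/2) = [0.7905 + 4.8]·3.431e+04 = 1.918e+05 Pa.
ΔP = 1.918e+05 Pa = 192 kPa.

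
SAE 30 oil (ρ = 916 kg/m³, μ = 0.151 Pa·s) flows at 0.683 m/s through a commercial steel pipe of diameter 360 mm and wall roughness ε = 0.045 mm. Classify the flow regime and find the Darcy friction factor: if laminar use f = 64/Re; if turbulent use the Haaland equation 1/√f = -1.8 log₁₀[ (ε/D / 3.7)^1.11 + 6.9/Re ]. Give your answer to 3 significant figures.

f ≈ 0.0429

Re = ρVD/μ = 916·0.683·0.36/0.151 = 1492.
Re < 2300 → laminar, so f = 64/Re = 0.04291 (roughness is irrelevant in laminar flow).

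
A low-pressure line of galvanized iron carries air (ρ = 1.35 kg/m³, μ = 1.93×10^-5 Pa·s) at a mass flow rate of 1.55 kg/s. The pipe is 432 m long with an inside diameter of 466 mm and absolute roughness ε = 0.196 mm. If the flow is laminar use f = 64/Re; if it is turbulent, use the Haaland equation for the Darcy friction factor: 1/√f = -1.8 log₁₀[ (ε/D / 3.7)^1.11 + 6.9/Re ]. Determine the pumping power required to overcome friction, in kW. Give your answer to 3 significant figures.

P ≈ 0.588 kW

A = πD²/4 = π(0.466)²/4 = 0.1706 m²; mean velocity V = ṁ/(ρA) = 1.55/(1.35 · 0.1706) = 6.732 m/s.
Reynolds number Re = ρVD/μ = 1.35 · 6.732 · 0.466 / 1.93e-05 = 2.194e+05.
Re > 4000 → turbulent. Relative roughness ε/D = 0.000196/0.466 = 0.000421. Haaland: 1/√f = -1.8 log₁₀[(0.000421/3.7)^1.11 + 6.9/2.194e+05] = -1.8 log₁₀[4.19e-05 + 3.14e-05] = 7.443, so f = 0.01805.
Darcy-Weisbach: ΔP = f(L/D)(ρV²/2) = 0.01805·(432/0.466)·(1.35·6.732²/2) = 0.01805·927·30.59 = 511.9 Pa.
Q = ṁ/ρ = 1.55/1.35 = 1.148 m³/s.
Pumping power P = QΔP = 1.148·511.9 = 587.8 W = 0.588 kW.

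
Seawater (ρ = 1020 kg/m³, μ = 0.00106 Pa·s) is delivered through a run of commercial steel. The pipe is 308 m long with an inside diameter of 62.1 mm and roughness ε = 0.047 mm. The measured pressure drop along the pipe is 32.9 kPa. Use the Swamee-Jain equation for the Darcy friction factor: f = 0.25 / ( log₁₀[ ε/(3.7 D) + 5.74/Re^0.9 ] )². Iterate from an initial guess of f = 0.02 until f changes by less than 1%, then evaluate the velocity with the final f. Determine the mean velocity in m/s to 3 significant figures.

V ≈ 0.738 m/s

Rearranging Darcy-Weisbach: V = √(2·ΔP·D/(f·L·ρ)). With ε/D = 4.7e-05/0.0621 = 0.000757, iterate starting from f = 0.02:
  f = 0.02 → V = √(2·3.29e+04·0.0621/(0.02·308·1020)) = 0.8064 m/s; Re = ρVD/μ = 4.819e+04; f → 0.02358
  f = 0.02358 → V = 0.7427 m/s; Re = 4.438e+04; f → 0.02388
  f = 0.02388 → V = 0.738 m/s; Re = 4.41e+04; f → 0.02391
Converged (Δf/f < 1%). With the final f = 0.02391: V = √(2·3.29e+04·0.0621/(0.02391·308·1020)) = 0.7376 m/s.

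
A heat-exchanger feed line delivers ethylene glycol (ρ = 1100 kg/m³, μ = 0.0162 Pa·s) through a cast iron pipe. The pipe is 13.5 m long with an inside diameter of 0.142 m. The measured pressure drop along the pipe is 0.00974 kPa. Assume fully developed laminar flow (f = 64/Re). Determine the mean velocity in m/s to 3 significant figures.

V ≈ 0.0281 m/s

For laminar flow, f = 64/Re with Re = ρVD/μ, so Darcy-Weisbach reduces to ΔP = 32μLV/D². Solving for V: V = ΔP·D²/(32μL) = 9.74·(0.142)²/(32·0.0162·13.5) = 0.02806 m/s.
Check: Re = ρVD/μ = 1100·0.02806·0.142/0.0162 = 270.6 < 2300, so the laminar assumption holds.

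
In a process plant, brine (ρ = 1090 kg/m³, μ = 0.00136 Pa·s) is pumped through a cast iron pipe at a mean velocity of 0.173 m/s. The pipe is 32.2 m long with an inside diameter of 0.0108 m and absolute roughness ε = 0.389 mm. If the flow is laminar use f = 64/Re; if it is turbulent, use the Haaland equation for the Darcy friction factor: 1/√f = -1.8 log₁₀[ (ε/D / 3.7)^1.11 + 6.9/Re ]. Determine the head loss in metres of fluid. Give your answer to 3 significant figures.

Reynolds number Re = ρVD/μ = 1090 · 0.173 · 0.0108 / 0.00136 = 1497.
Re < 2300 → laminar flow, so f = 64/Re = 64/1497 = 0.04274 (the turbulent correlation is not needed).
Darcy-Weisbach: ΔP = f(L/D)(ρV²/2) = 0.04274·(32.2/0.0108)·(1090·0.173²/2) = 0.04274·2981·16.31 = 2078 Pa.
Head loss h_f = ΔP/(ρg) = 2078/(1090·9.81) = 0.194 m.

h_f ≈ 0.194 m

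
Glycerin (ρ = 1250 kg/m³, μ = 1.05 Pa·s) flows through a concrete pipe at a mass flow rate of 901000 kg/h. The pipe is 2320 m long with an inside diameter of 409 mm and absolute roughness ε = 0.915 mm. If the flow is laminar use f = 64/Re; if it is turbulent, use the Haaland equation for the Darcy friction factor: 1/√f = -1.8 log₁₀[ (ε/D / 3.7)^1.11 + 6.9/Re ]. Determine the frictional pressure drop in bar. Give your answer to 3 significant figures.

ṁ = 901000 kg/h = 901000/3600 = 250.3 kg/s.
A = πD²/4 = π(0.409)²/4 = 0.1314 m²; mean velocity V = ṁ/(ρA) = 250.3/(1250 · 0.1314) = 1.524 m/s.
Reynolds number Re = ρVD/μ = 1250 · 1.524 · 0.409 / 1.05 = 742.
Re < 2300 → laminar flow, so f = 64/Re = 64/742 = 0.08625 (the turbulent correlation is not needed).
Darcy-Weisbach: ΔP = f(L/D)(ρV²/2) = 0.08625·(2320/0.409)·(1250·1.524²/2) = 0.08625·5672·1452 = 7.102e+05 Pa.
ΔP = 7.102e+05 Pa = 7.10 bar.

ΔP ≈ 7.10 bar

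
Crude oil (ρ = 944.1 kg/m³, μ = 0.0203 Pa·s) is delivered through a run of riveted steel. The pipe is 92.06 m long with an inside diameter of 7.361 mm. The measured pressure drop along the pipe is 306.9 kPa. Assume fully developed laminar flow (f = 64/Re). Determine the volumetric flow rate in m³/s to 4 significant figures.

Q ≈ 1.183×10^-5 m³/s

For laminar flow, f = 64/Re with Re = ρVD/μ, so Darcy-Weisbach reduces to ΔP = 32μLV/D². Solving for V: V = ΔP·D²/(32μL) = 3.069e+05·(0.007361)²/(32·0.0203·92.06) = 0.2781 m/s.
Check: Re = ρVD/μ = 944.1·0.2781·0.007361/0.0203 = 95.19 < 2300, so the laminar assumption holds.
Q = V·A = 0.2781·(π/4·0.007361²) = 1.183e-05 m³/s = 1.183×10^-5 m³/s.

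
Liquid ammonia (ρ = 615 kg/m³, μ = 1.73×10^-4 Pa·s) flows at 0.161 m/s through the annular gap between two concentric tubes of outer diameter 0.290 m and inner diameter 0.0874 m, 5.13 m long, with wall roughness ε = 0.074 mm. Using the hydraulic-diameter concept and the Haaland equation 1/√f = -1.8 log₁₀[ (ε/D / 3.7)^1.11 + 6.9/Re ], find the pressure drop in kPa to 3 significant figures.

ΔP ≈ 0.00385 kPa

Hydraulic diameter D_h = 4A/P = D_o - D_i = 0.29 - 0.0874 = 0.2026 m.
Re = ρVD_h/μ = 615·0.161·0.2026/0.000173 = 1.16e+05.
ε/D_h = 7.4e-05/0.2026 = 0.000365; Haaland gives 1/√f = -1.8 log₁₀[3.58e-05+5.95e-05] = 7.238, so f = 0.01909.
ΔP = f(L/D_h)(ρV²/2) = 0.01909·5.13/0.2026·7.971 = 3.853 Pa.
ΔP = 0.00385 kPa.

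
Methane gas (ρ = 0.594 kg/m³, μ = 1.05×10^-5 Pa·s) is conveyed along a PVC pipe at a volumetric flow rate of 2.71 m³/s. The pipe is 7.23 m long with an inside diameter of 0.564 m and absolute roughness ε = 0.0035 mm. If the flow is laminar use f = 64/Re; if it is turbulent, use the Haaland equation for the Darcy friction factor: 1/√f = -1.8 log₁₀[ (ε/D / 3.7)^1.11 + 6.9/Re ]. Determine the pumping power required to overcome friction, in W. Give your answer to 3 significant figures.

Cross-sectional area A = πD²/4 = π(0.564)²/4 = 0.2498 m²; mean velocity V = Q/A = 2.71/0.2498 = 10.85 m/s.
Reynolds number Re = ρVD/μ = 0.594 · 10.85 · 0.564 / 1.05e-05 = 3.461e+05.
Re > 4000 → turbulent. Relative roughness ε/D = 3.5e-06/0.564 = 6.21e-06. Haaland: 1/√f = -1.8 log₁₀[(6.21e-06/3.7)^1.11 + 6.9/3.461e+05] = -1.8 log₁₀[3.88e-07 + 1.99e-05] = 8.446, so f = 0.01402.
Darcy-Weisbach: ΔP = f(L/D)(ρV²/2) = 0.01402·(7.23/0.564)·(0.594·10.85²/2) = 0.01402·12.82·34.95 = 6.281 Pa.
Pumping power P = QΔP = 2.71·6.281 = 17.02 W = 17.0 W.

P ≈ 17.0 W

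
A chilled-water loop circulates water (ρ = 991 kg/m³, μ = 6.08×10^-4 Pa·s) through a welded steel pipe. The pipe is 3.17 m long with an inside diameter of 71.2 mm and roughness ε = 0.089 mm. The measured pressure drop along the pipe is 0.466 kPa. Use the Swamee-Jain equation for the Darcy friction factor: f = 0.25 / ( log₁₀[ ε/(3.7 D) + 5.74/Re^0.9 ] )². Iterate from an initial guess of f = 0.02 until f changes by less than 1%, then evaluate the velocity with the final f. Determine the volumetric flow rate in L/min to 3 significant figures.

Q ≈ 229 L/min

Rearranging Darcy-Weisbach: V = √(2·ΔP·D/(f·L·ρ)). With ε/D = 8.9e-05/0.0712 = 0.00125, iterate starting from f = 0.02:
  f = 0.02 → V = √(2·466·0.0712/(0.02·3.17·991)) = 1.028 m/s; Re = ρVD/μ = 1.193e+05; f → 0.02285
  f = 0.02285 → V = 0.9614 m/s; Re = 1.116e+05; f → 0.02297
Converged (Δf/f < 1%). With the final f = 0.02297: V = √(2·466·0.0712/(0.02297·3.17·991)) = 0.959 m/s.
Q = V·A = 0.959·(π/4·0.0712²) = 0.003818 m³/s = 229 L/min.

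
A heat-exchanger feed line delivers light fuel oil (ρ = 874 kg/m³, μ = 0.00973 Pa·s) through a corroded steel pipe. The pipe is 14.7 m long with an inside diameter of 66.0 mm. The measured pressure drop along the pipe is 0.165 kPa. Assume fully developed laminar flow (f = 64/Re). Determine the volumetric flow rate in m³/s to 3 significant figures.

Q ≈ 5.37×10^-4 m³/s

For laminar flow, f = 64/Re with Re = ρVD/μ, so Darcy-Weisbach reduces to ΔP = 32μLV/D². Solving for V: V = ΔP·D²/(32μL) = 165·(0.066)²/(32·0.00973·14.7) = 0.157 m/s.
Check: Re = ρVD/μ = 874·0.157·0.066/0.00973 = 931 < 2300, so the laminar assumption holds.
Q = V·A = 0.157·(π/4·0.066²) = 0.0005372 m³/s = 5.37×10^-4 m³/s.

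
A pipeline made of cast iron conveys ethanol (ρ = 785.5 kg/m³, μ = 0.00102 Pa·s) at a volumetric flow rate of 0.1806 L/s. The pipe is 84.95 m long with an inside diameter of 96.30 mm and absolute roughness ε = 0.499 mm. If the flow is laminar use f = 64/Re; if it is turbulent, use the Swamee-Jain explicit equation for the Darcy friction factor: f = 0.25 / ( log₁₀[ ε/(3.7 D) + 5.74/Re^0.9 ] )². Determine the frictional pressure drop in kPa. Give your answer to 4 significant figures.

Q = 0.1806 L/s = 0.1806/1000 = 0.0001806 m³/s.
Cross-sectional area A = πD²/4 = π(0.0963)²/4 = 0.007284 m²; mean velocity V = Q/A = 0.0001806/0.007284 = 0.0248 m/s.
Reynolds number Re = ρVD/μ = 785.5 · 0.0248 · 0.0963 / 0.00102 = 1839.
Re < 2300 → laminar flow, so f = 64/Re = 64/1839 = 0.0348 (the turbulent correlation is not needed).
Darcy-Weisbach: ΔP = f(L/D)(ρV²/2) = 0.0348·(84.95/0.0963)·(785.5·0.0248²/2) = 0.0348·882.1·0.2415 = 7.414 Pa.
ΔP = 7.414 Pa = 0.007414 kPa.

ΔP ≈ 0.007414 kPa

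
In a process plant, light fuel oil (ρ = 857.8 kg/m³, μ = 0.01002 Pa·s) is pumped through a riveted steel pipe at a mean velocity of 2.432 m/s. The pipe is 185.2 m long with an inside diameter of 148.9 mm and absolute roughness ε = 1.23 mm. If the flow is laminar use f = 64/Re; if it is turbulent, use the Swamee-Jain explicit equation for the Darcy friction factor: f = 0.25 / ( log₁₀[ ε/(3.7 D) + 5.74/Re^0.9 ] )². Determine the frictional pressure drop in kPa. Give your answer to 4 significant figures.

ΔP ≈ 120.3 kPa

Reynolds number Re = ρVD/μ = 857.8 · 2.432 · 0.1489 / 0.01 = 3.1e+04.
Re > 4000 → turbulent. Relative roughness ε/D = 0.00123/0.1489 = 0.00826. Swamee-Jain: f = 0.25/(log₁₀[0.00826/3.7 + 5.74/3.1e+04^0.9])² = 0.25/(log₁₀[0.00223 + 0.000521])² = 0.25/(-2.56)² = 0.03814.
Darcy-Weisbach: ΔP = f(L/D)(ρV²/2) = 0.03814·(185.2/0.1489)·(857.8·2.432²/2) = 0.03814·1244·2537 = 1.203e+05 Pa.
ΔP = 1.203e+05 Pa = 120.3 kPa.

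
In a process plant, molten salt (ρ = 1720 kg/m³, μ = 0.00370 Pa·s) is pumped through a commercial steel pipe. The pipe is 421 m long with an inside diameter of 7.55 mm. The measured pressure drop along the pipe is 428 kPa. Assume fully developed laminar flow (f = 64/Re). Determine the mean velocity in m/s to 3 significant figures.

For laminar flow, f = 64/Re with Re = ρVD/μ, so Darcy-Weisbach reduces to ΔP = 32μLV/D². Solving for V: V = ΔP·D²/(32μL) = 4.28e+05·(0.00755)²/(32·0.0037·421) = 0.4894 m/s.
Check: Re = ρVD/μ = 1720·0.4894·0.00755/0.0037 = 1718 < 2300, so the laminar assumption holds.

V ≈ 0.489 m/s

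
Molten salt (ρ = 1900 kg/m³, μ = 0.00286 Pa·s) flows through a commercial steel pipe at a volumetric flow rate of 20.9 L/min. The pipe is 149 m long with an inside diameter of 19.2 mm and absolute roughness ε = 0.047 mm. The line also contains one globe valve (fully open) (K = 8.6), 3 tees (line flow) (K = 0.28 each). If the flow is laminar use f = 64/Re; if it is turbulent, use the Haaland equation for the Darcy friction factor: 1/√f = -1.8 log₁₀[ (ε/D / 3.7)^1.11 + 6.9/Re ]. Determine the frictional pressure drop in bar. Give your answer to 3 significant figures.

Q = 20.9 L/min = 20.9/60000 = 0.0003483 m³/s.
Cross-sectional area A = πD²/4 = π(0.0192)²/4 = 0.0002895 m²; mean velocity V = Q/A = 0.0003483/0.0002895 = 1.203 m/s.
Reynolds number Re = ρVD/μ = 1900 · 1.203 · 0.0192 / 0.00286 = 1.535e+04.
Re > 4000 → turbulent. Relative roughness ε/D = 4.7e-05/0.0192 = 0.00245. Haaland: 1/√f = -1.8 log₁₀[(0.00245/3.7)^1.11 + 6.9/1.535e+04] = -1.8 log₁₀[0.000296 + 0.00045] = 5.63, so f = 0.03155.
Total minor-loss coefficient ΣK = 1·8.6 + 3·0.28 = 9.44.
ΔP = [f·L/D + ΣK]·(ρV²/2) = [0.03155·149/0.0192 + 9.44]·(1900·1.203²/2) = [244.9 + 9.44]·1375 = 3.497e+05 Pa.
ΔP = 3.497e+05 Pa = 3.50 bar.

ΔP ≈ 3.50 bar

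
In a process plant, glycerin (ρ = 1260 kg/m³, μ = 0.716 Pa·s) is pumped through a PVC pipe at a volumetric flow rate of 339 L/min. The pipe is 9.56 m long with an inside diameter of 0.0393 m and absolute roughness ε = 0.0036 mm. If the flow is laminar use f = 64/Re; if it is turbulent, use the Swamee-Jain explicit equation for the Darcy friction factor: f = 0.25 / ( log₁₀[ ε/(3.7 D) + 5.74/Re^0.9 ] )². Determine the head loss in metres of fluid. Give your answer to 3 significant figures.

h_f ≈ 53.4 m

Q = 339 L/min = 339/60000 = 0.00565 m³/s.
Cross-sectional area A = πD²/4 = π(0.0393)²/4 = 0.001213 m²; mean velocity V = Q/A = 0.00565/0.001213 = 4.658 m/s.
Reynolds number Re = ρVD/μ = 1260 · 4.658 · 0.0393 / 0.716 = 322.1.
Re < 2300 → laminar flow, so f = 64/Re = 64/322.1 = 0.1987 (the turbulent correlation is not needed).
Darcy-Weisbach: ΔP = f(L/D)(ρV²/2) = 0.1987·(9.56/0.0393)·(1260·4.658²/2) = 0.1987·243.3·1.367e+04 = 6.606e+05 Pa.
Head loss h_f = ΔP/(ρg) = 6.606e+05/(1260·9.81) = 53.4 m.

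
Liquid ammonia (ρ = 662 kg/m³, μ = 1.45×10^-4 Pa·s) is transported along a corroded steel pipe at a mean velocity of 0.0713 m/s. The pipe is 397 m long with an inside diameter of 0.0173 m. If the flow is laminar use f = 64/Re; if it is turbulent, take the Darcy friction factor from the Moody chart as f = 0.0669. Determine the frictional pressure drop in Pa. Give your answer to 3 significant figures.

ΔP ≈ 2580 Pa

Reynolds number Re = ρVD/μ = 662 · 0.0713 · 0.0173 / 0.000145 = 5632.
Re > 4000 → turbulent; use the Moody-chart value f = 0.0669.
Darcy-Weisbach: ΔP = f(L/D)(ρV²/2) = 0.0669·(397/0.0173)·(662·0.0713²/2) = 0.0669·2.295e+04·1.683 = 2583 Pa.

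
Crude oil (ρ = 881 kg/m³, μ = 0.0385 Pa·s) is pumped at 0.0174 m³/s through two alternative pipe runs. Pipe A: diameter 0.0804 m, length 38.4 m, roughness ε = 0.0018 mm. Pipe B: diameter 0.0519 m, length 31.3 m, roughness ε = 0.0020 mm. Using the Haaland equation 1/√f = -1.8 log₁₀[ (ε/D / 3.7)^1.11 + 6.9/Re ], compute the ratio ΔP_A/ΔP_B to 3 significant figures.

Pipe A: V = Q/A = 0.0174/0.005077 = 3.427 m/s; Re = 6305; ε/D = 2.24e-05; Haaland → f = 0.03522; ΔP_A = f(L/D)(ρV²/2) = 8.704e+04 Pa.
Pipe B: V = Q/A = 0.0174/0.002116 = 8.225 m/s; Re = 9768; ε/D = 3.85e-05; Haaland → f = 0.03112; ΔP_B = f(L/D)(ρV²/2) = 5.593e+05 Pa.
ΔP_A/ΔP_B = 8.704e+04/5.593e+05 = 0.156.

ΔP_A/ΔP_B ≈ 0.156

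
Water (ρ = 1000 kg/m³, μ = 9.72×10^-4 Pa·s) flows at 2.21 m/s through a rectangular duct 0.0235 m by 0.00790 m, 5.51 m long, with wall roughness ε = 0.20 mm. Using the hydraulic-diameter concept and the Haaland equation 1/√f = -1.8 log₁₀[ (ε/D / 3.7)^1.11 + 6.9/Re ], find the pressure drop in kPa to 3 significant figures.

Hydraulic diameter D_h = 4A/P = 4·(0.0235·0.0079)/(2·(0.0235+0.0079)) = 0.0007426/0.0628 = 0.01182 m.
Re = ρVD_h/μ = 1000·2.21·0.01182/0.000972 = 2.689e+04.
ε/D_h = 0.0002/0.01182 = 0.0169; Haaland gives 1/√f = -1.8 log₁₀[0.00253+0.000257] = 4.6, so f = 0.04727.
ΔP = f(L/D_h)(ρV²/2) = 0.04727·5.51/0.01182·2442 = 5.379e+04 Pa.
ΔP = 53.8 kPa.

ΔP ≈ 53.8 kPa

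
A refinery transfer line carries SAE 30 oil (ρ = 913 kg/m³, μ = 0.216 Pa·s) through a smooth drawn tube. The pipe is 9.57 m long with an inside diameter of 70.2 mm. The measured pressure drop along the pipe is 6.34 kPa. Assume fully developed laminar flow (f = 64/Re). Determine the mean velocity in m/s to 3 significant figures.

V ≈ 0.472 m/s

For laminar flow, f = 64/Re with Re = ρVD/μ, so Darcy-Weisbach reduces to ΔP = 32μLV/D². Solving for V: V = ΔP·D²/(32μL) = 6340·(0.0702)²/(32·0.216·9.57) = 0.4723 m/s.
Check: Re = ρVD/μ = 913·0.4723·0.0702/0.216 = 140.2 < 2300, so the laminar assumption holds.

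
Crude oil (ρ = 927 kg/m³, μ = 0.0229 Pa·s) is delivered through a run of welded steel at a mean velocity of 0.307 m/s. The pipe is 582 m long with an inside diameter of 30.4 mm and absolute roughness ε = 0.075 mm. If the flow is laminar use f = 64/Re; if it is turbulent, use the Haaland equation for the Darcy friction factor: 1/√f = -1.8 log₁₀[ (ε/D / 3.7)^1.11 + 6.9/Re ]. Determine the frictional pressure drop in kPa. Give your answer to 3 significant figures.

ΔP ≈ 142 kPa

Reynolds number Re = ρVD/μ = 927 · 0.307 · 0.0304 / 0.0229 = 377.8.
Re < 2300 → laminar flow, so f = 64/Re = 64/377.8 = 0.1694 (the turbulent correlation is not needed).
Darcy-Weisbach: ΔP = f(L/D)(ρV²/2) = 0.1694·(582/0.0304)·(927·0.307²/2) = 0.1694·1.914e+04·43.68 = 1.417e+05 Pa.
ΔP = 1.417e+05 Pa = 142 kPa.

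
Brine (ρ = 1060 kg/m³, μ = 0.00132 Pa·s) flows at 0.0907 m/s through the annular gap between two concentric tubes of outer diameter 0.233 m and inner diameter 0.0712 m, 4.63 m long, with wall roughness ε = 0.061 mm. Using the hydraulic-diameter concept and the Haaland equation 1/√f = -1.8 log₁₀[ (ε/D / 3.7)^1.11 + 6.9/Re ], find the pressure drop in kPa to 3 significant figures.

ΔP ≈ 0.00375 kPa

Hydraulic diameter D_h = 4A/P = D_o - D_i = 0.233 - 0.0712 = 0.1618 m.
Re = ρVD_h/μ = 1060·0.0907·0.1618/0.00132 = 1.178e+04.
ε/D_h = 6.1e-05/0.1618 = 0.000377; Haaland gives 1/√f = -1.8 log₁₀[3.71e-05+0.000586] = 5.77, so f = 0.03003.
ΔP = f(L/D_h)(ρV²/2) = 0.03003·4.63/0.1618·4.36 = 3.747 Pa.
ΔP = 0.00375 kPa.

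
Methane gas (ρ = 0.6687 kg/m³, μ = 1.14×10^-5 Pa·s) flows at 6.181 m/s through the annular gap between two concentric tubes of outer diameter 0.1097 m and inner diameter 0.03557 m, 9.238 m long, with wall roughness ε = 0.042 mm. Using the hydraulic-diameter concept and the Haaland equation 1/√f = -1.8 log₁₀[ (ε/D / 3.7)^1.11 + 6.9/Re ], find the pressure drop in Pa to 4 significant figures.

ΔP ≈ 40.07 Pa

Hydraulic diameter D_h = 4A/P = D_o - D_i = 0.1097 - 0.03557 = 0.07413 m.
Re = ρVD_h/μ = 0.6687·6.181·0.07413/1.14e-05 = 2.688e+04.
ε/D_h = 4.2e-05/0.07413 = 0.000567; Haaland gives 1/√f = -1.8 log₁₀[5.83e-05+0.000257] = 6.303, so f = 0.02517.
ΔP = f(L/D_h)(ρV²/2) = 0.02517·9.238/0.07413·12.77 = 40.07 Pa.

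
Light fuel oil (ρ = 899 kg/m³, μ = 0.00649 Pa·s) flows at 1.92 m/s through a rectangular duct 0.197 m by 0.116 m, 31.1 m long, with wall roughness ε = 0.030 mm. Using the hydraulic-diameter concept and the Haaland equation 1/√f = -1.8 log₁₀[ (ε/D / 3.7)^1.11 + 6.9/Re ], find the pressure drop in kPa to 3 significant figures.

ΔP ≈ 7.93 kPa

Hydraulic diameter D_h = 4A/P = 4·(0.197·0.116)/(2·(0.197+0.116)) = 0.09141/0.626 = 0.146 m.
Re = ρVD_h/μ = 899·1.92·0.146/0.00649 = 3.884e+04.
ε/D_h = 3e-05/0.146 = 0.000205; Haaland gives 1/√f = -1.8 log₁₀[1.89e-05+0.000178] = 6.672, so f = 0.02247.
ΔP = f(L/D_h)(ρV²/2) = 0.02247·31.1/0.146·1657 = 7929 Pa.
ΔP = 7.93 kPa.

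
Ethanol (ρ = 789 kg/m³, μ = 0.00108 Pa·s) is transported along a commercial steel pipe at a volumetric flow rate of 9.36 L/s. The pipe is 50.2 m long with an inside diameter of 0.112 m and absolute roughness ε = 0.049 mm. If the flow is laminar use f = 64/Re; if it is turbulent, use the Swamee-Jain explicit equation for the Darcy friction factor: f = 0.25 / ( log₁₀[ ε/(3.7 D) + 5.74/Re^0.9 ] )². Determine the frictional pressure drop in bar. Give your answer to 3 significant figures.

Q = 9.36 L/s = 9.36/1000 = 0.00936 m³/s.
Cross-sectional area A = πD²/4 = π(0.112)²/4 = 0.009852 m²; mean velocity V = Q/A = 0.00936/0.009852 = 0.9501 m/s.
Reynolds number Re = ρVD/μ = 789 · 0.9501 · 0.112 / 0.00108 = 7.774e+04.
Re > 4000 → turbulent. Relative roughness ε/D = 4.9e-05/0.112 = 0.000438. Swamee-Jain: f = 0.25/(log₁₀[0.000438/3.7 + 5.74/7.774e+04^0.9])² = 0.25/(log₁₀[0.000118 + 0.000228])² = 0.25/(-3.461)² = 0.02087.
Darcy-Weisbach: ΔP = f(L/D)(ρV²/2) = 0.02087·(50.2/0.112)·(789·0.9501²/2) = 0.02087·448.2·356.1 = 3331 Pa.
ΔP = 3331 Pa = 0.0333 bar.

ΔP ≈ 0.0333 bar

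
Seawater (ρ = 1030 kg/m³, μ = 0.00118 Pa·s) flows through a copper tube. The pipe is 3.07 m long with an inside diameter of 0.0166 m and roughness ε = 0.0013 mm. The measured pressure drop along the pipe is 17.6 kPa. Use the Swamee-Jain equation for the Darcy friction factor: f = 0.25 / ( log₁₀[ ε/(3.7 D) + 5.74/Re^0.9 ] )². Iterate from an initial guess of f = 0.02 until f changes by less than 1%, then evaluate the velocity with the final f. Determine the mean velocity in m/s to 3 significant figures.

Rearranging Darcy-Weisbach: V = √(2·ΔP·D/(f·L·ρ)). With ε/D = 1.3e-06/0.0166 = 7.83e-05, iterate starting from f = 0.02:
  f = 0.02 → V = √(2·1.76e+04·0.0166/(0.02·3.07·1030)) = 3.04 m/s; Re = ρVD/μ = 4.404e+04; f → 0.02166
  f = 0.02166 → V = 2.921 m/s; Re = 4.232e+04; f → 0.02185
Converged (Δf/f < 1%). With the final f = 0.02185: V = √(2·1.76e+04·0.0166/(0.02185·3.07·1030)) = 2.908 m/s.

V ≈ 2.91 m/s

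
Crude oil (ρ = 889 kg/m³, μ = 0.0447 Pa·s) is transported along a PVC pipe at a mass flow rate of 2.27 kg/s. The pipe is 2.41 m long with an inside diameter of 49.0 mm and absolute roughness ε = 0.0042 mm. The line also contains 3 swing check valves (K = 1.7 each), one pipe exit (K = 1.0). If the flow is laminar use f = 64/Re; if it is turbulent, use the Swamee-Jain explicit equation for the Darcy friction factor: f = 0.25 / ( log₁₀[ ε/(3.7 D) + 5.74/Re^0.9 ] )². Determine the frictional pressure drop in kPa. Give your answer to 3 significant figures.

ΔP ≈ 6.92 kPa

A = πD²/4 = π(0.049)²/4 = 0.001886 m²; mean velocity V = ṁ/(ρA) = 2.27/(889 · 0.001886) = 1.354 m/s.
Reynolds number Re = ρVD/μ = 889 · 1.354 · 0.049 / 0.0447 = 1320.
Re < 2300 → laminar flow, so f = 64/Re = 64/1320 = 0.0485 (the turbulent correlation is not needed).
Total minor-loss coefficient ΣK = 3·1.7 + 1·1 = 6.1.
ΔP = [f·L/D + ΣK]·(ρV²/2) = [0.0485·2.41/0.049 + 6.1]·(889·1.354²/2) = [2.385 + 6.1]·815 = 6916 Pa.
ΔP = 6916 Pa = 6.92 kPa.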